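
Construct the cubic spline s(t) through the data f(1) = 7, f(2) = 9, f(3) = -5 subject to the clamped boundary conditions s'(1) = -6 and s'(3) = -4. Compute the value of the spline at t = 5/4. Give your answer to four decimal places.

With M_i denoting the second derivative at x_i, h_i = 1, 1, and Δ_i = (y_(i+1) − y_i)/h_i = 2, -14:
  1·M_0 + 4·M_1 + 1·M_2 = 6(Δ_1 - Δ_0) = -96
Clamped end conditions give two more equations: 2h_0·M_0 + h_0·M_1 = 6(Δ_0 - s'(1)) = 48 and h_1·M_1 + 2h_1·M_2 = 6(s'(3) - Δ_1) = 60.
Solving: M_0 = 49, M_1 = -50, M_2 = 55.
On [1, 2], s(t) = 7 - 6·(t - 1) + 49/2·(t - 1)² - 33/2·(t - 1)³.
With (t - 1) = 1/4: s(5/4) = 867/128.

6.7734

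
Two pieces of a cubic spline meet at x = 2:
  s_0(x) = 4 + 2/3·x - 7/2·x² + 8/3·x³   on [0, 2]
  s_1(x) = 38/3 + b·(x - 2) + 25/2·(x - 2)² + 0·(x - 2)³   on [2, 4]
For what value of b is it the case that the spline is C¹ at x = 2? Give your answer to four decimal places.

s_0'(x) = 2/3 - 7·x + 8·x², so s_0'(2) = 56/3. On the right, s_1'(2) = b, so b = 56/3.

18.6667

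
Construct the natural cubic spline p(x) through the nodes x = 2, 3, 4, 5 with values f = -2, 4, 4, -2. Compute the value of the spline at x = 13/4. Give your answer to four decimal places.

Write M_i for p''(x_i). With h_i = 1, 1, 1 and divided differences Δ_i = 6, 0, -6, the continuity of p' gives the tridiagonal system
  1·M_0 + 4·M_1 + 1·M_2 = 6(Δ_1 - Δ_0) = -36
  1·M_1 + 4·M_2 + 1·M_3 = 6(Δ_2 - Δ_1) = -36
Natural end conditions: M_0 = M_3 = 0.
Solving the tridiagonal system: M_0 = 0, M_1 = -36/5, M_2 = -36/5, M_3 = 0.
On [3, 4], p(x) = 4 + 18/5·(x - 3) - 18/5·(x - 3)² + 0·(x - 3)³.
With (x - 3) = 1/4: p(13/4) = 187/40.

4.6750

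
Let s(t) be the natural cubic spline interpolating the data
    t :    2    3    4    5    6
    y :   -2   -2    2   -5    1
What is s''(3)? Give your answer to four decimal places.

12.5357

With M_i denoting the second derivative at x_i, h_i = 1, 1, 1, 1, and Δ_i = (y_(i+1) − y_i)/h_i = 0, 4, -7, 6:
  1·M_0 + 4·M_1 + 1·M_2 = 6(Δ_1 - Δ_0) = 24
  1·M_1 + 4·M_2 + 1·M_3 = 6(Δ_2 - Δ_1) = -66
  1·M_2 + 4·M_3 + 1·M_4 = 6(Δ_3 - Δ_2) = 78
Natural end conditions: M_0 = M_4 = 0.
Forward elimination and back-substitution give M_0 = 0, M_1 = 351/28, M_2 = -183/7, M_3 = 729/28, M_4 = 0.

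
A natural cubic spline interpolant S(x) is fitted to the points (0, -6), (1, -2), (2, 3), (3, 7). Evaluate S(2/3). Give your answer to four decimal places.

-3.4568

Write M_i for S''(x_i). With h_i = 1, 1, 1 and divided differences Δ_i = 4, 5, 4, the continuity of S' gives the tridiagonal system
  1·M_0 + 4·M_1 + 1·M_2 = 6(Δ_1 - Δ_0) = 6
  1·M_1 + 4·M_2 + 1·M_3 = 6(Δ_2 - Δ_1) = -6
Natural end conditions: M_0 = M_3 = 0.
Forward elimination and back-substitution give M_0 = 0, M_1 = 2, M_2 = -2, M_3 = 0.
On [0, 1], S(x) = -6 + 11/3·x + 0·x² + 1/3·x³.
With x = 2/3: S(2/3) = -280/81.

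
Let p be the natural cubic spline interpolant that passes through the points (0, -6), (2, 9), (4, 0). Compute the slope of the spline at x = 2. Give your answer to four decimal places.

1.5000

Let M_i = p''(x_i). Step sizes h_i = 2, 2; slopes of the chords Δ_i = (y_(i+1) - y_i)/h_i = 15/2, -9/2.
  2·M_0 + 8·M_1 + 2·M_2 = 6(Δ_1 - Δ_0) = -72
Natural end conditions: M_0 = M_2 = 0.
Forward elimination and back-substitution give M_0 = 0, M_1 = -9, M_2 = 0.
On [2, 4], p'(x) = b_1 + 2c_1·(x - 2) + 3d_1·(x - 2)² with b_1 = Δ_1 - h_1(2M_1 + M_2)/6 = 3/2, c_1 = M_1/2 = -9/2, d_1 = (M_2 - M_1)/(6h_1) = 3/4. So p'(2) = 3/2.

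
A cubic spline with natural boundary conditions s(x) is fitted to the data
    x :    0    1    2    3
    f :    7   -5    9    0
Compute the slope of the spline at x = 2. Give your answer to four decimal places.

6.7333

Let m_i = s''(x_i). Step sizes h_i = 1, 1, 1; slopes of the chords Δ_i = (y_(i+1) - y_i)/h_i = -12, 14, -9.
  1·m_0 + 4·m_1 + 1·m_2 = 6(Δ_1 - Δ_0) = 156
  1·m_1 + 4·m_2 + 1·m_3 = 6(Δ_2 - Δ_1) = -138
Natural end conditions: m_0 = m_3 = 0.
Forward elimination and back-substitution give m_0 = 0, m_1 = 254/5, m_2 = -236/5, m_3 = 0.
On [2, 3], s'(x) = b_2 + 2c_2·(x - 2) + 3d_2·(x - 2)² with b_2 = Δ_2 - h_2(2m_2 + m_3)/6 = 101/15, c_2 = m_2/2 = -118/5, d_2 = (m_3 - m_2)/(6h_2) = 118/15. So s'(2) = 101/15.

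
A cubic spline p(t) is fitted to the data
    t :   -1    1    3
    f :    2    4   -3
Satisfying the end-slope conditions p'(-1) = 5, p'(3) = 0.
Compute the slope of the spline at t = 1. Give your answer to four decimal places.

With M_i denoting the second derivative at x_i, h_i = 2, 2, and Δ_i = (y_(i+1) − y_i)/h_i = 1, -7/2:
  2·M_0 + 8·M_1 + 2·M_2 = 6(Δ_1 - Δ_0) = -27
Clamped end conditions give two more equations: 2h_0·M_0 + h_0·M_1 = 6(Δ_0 - p'(-1)) = -24 and h_1·M_1 + 2h_1·M_2 = 6(p'(3) - Δ_1) = 21.
Forward elimination and back-substitution give M_0 = -31/8, M_1 = -17/4, M_2 = 59/8.
On [1, 3], p'(t) = b_1 + 2c_1·(t - 1) + 3d_1·(t - 1)² with b_1 = Δ_1 - h_1(2M_1 + M_2)/6 = -25/8, c_1 = M_1/2 = -17/8, d_1 = (M_2 - M_1)/(6h_1) = 31/32. So p'(1) = -25/8.

-3.1250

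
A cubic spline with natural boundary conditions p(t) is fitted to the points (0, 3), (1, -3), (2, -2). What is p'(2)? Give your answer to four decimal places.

With σ_i denoting the second derivative at x_i, h_i = 1, 1, and Δ_i = (y_(i+1) − y_i)/h_i = -6, 1:
  1·σ_0 + 4·σ_1 + 1·σ_2 = 6(Δ_1 - Δ_0) = 42
Natural end conditions: σ_0 = σ_2 = 0.
Solving: σ_0 = 0, σ_1 = 21/2, σ_2 = 0.
On [1, 2], p'(t) = b_1 + 2c_1·(t - 1) + 3d_1·(t - 1)² with b_1 = Δ_1 - h_1(2σ_1 + σ_2)/6 = -5/2, c_1 = σ_1/2 = 21/4, d_1 = (σ_2 - σ_1)/(6h_1) = -7/4. So p'(2) = 11/4.

2.7500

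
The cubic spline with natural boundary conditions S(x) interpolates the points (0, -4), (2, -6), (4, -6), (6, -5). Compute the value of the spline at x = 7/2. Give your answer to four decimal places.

-6.1531

With m_i denoting the second derivative at x_i, h_i = 2, 2, 2, and Δ_i = (y_(i+1) − y_i)/h_i = -1, 0, 1/2:
  2·m_0 + 8·m_1 + 2·m_2 = 6(Δ_1 - Δ_0) = 6
  2·m_1 + 8·m_2 + 2·m_3 = 6(Δ_2 - Δ_1) = 3
Natural end conditions: m_0 = m_3 = 0.
Solving the tridiagonal system: m_0 = 0, m_1 = 7/10, m_2 = 1/5, m_3 = 0.
On [2, 4], S(x) = -6 - 8/15·(x - 2) + 7/20·(x - 2)² - 1/24·(x - 2)³.
With (x - 2) = 3/2: S(7/2) = -1969/320.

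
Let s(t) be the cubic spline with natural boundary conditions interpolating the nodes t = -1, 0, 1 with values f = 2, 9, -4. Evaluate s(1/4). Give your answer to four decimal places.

7.3906

Put σ_i = s'' at the i-th knot. Here h = (1, 1) and Δ = (7, -13), so the interior equations h_(i-1)·σ_(i-1) + 2(h_(i-1)+h_i)·σ_i + h_i·σ_(i+1) = 6(Δ_i − Δ_(i-1)) read
  1·σ_0 + 4·σ_1 + 1·σ_2 = 6(Δ_1 - Δ_0) = -120
Natural end conditions: σ_0 = σ_2 = 0.
Solving: σ_0 = 0, σ_1 = -30, σ_2 = 0.
On [0, 1], s(t) = 9 - 3·t - 15·t² + 5·t³.
With t = 1/4: s(1/4) = 473/64.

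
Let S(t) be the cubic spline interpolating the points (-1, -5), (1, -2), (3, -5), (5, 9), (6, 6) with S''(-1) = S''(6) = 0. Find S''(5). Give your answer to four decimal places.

-13.6829

With σ_i denoting the second derivative at x_i, h_i = 2, 2, 2, 1, and Δ_i = (y_(i+1) − y_i)/h_i = 3/2, -3/2, 7, -3:
  2·σ_0 + 8·σ_1 + 2·σ_2 = 6(Δ_1 - Δ_0) = -18
  2·σ_1 + 8·σ_2 + 2·σ_3 = 6(Δ_2 - Δ_1) = 51
  2·σ_2 + 6·σ_3 + 1·σ_4 = 6(Δ_3 - Δ_2) = -60
Natural end conditions: σ_0 = σ_4 = 0.
Forward elimination and back-substitution give σ_0 = 0, σ_1 = -411/82, σ_2 = 453/41, σ_3 = -561/41, σ_4 = 0.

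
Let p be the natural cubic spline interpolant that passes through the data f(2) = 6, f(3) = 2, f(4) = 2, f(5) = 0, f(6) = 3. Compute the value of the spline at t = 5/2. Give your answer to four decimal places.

3.5112

Let M_i = p''(x_i). Step sizes h_i = 1, 1, 1, 1; slopes of the chords Δ_i = (y_(i+1) - y_i)/h_i = -4, 0, -2, 3.
  1·M_0 + 4·M_1 + 1·M_2 = 6(Δ_1 - Δ_0) = 24
  1·M_1 + 4·M_2 + 1·M_3 = 6(Δ_2 - Δ_1) = -12
  1·M_2 + 4·M_3 + 1·M_4 = 6(Δ_3 - Δ_2) = 30
Natural end conditions: M_0 = M_4 = 0.
Hence M_0 = 0, M_1 = 219/28, M_2 = -51/7, M_3 = 261/28, M_4 = 0.
On [2, 3], p(t) = 6 - 297/56·(t - 2) + 0·(t - 2)² + 73/56·(t - 2)³.
With (t - 2) = 1/2: p(5/2) = 1573/448.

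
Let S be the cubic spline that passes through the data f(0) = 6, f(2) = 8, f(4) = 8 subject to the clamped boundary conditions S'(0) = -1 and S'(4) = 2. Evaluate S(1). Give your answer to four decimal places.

With M_i denoting the second derivative at x_i, h_i = 2, 2, and Δ_i = (y_(i+1) − y_i)/h_i = 1, 0:
  2·M_0 + 8·M_1 + 2·M_2 = 6(Δ_1 - Δ_0) = -6
Clamped end conditions give two more equations: 2h_0·M_0 + h_0·M_1 = 6(Δ_0 - S'(0)) = 12 and h_1·M_1 + 2h_1·M_2 = 6(S'(4) - Δ_1) = 12.
Solving: M_0 = 9/2, M_1 = -3, M_2 = 9/2.
On [0, 2], S(x) = 6 - 1·x + 9/4·x² - 5/8·x³.
With x = 1: S(1) = 53/8.

6.6250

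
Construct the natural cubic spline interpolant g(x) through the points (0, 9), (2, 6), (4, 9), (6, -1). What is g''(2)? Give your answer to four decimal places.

3.7000

Let M_i = g''(x_i). Step sizes h_i = 2, 2, 2; slopes of the chords Δ_i = (y_(i+1) - y_i)/h_i = -3/2, 3/2, -5.
  2·M_0 + 8·M_1 + 2·M_2 = 6(Δ_1 - Δ_0) = 18
  2·M_1 + 8·M_2 + 2·M_3 = 6(Δ_2 - Δ_1) = -39
Natural end conditions: M_0 = M_3 = 0.
Solving the tridiagonal system: M_0 = 0, M_1 = 37/10, M_2 = -29/5, M_3 = 0.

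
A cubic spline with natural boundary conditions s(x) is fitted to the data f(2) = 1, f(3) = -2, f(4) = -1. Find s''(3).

6

Write m_i for s''(x_i). With h_i = 1, 1 and divided differences Δ_i = -3, 1, the continuity of s' gives the tridiagonal system
  1·m_0 + 4·m_1 + 1·m_2 = 6(Δ_1 - Δ_0) = 24
Natural end conditions: m_0 = m_2 = 0.
Solving: m_0 = 0, m_1 = 6, m_2 = 0.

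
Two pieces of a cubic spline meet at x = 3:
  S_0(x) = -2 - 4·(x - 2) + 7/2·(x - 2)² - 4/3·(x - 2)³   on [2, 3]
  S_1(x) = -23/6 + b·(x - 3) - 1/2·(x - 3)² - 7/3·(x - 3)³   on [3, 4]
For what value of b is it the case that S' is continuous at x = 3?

S_0'(x) = -4 + 7·(x - 2) - 4·(x - 2)², so S_0'(3) = -1. On the right, S_1'(3) = b, so b = -1.

-1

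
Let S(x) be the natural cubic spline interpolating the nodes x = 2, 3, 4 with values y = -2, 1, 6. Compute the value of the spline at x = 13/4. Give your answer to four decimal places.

2.0859

Put M_i = S'' at the i-th knot. Here h = (1, 1) and Δ = (3, 5), so the interior equations h_(i-1)·M_(i-1) + 2(h_(i-1)+h_i)·M_i + h_i·M_(i+1) = 6(Δ_i − Δ_(i-1)) read
  1·M_0 + 4·M_1 + 1·M_2 = 6(Δ_1 - Δ_0) = 12
Natural end conditions: M_0 = M_2 = 0.
Solving the tridiagonal system: M_0 = 0, M_1 = 3, M_2 = 0.
On [3, 4], S(x) = 1 + 4·(x - 3) + 3/2·(x - 3)² - 1/2·(x - 3)³.
With (x - 3) = 1/4: S(13/4) = 267/128.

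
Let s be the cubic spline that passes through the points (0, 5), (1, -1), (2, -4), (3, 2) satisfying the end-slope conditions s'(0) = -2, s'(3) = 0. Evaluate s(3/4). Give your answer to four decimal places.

Let σ_i = s''(x_i). Step sizes h_i = 1, 1, 1; slopes of the chords Δ_i = (y_(i+1) - y_i)/h_i = -6, -3, 6.
  1·σ_0 + 4·σ_1 + 1·σ_2 = 6(Δ_1 - Δ_0) = 18
  1·σ_1 + 4·σ_2 + 1·σ_3 = 6(Δ_2 - Δ_1) = 54
Clamped end conditions give two more equations: 2h_0·σ_0 + h_0·σ_1 = 6(Δ_0 - s'(0)) = -24 and h_2·σ_2 + 2h_2·σ_3 = 6(s'(3) - Δ_2) = -36.
Hence σ_0 = -202/15, σ_1 = 44/15, σ_2 = 296/15, σ_3 = -418/15.
On [0, 1], s(x) = 5 - 2·x - 101/15·x² + 41/15·x³.
With x = 3/4: s(3/4) = 277/320.

0.8656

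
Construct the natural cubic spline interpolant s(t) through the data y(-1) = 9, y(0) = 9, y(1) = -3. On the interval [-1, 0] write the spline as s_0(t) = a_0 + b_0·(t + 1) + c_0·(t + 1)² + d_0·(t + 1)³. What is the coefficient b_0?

Put M_i = s'' at the i-th knot. Here h = (1, 1) and Δ = (0, -12), so the interior equations h_(i-1)·M_(i-1) + 2(h_(i-1)+h_i)·M_i + h_i·M_(i+1) = 6(Δ_i − Δ_(i-1)) read
  1·M_0 + 4·M_1 + 1·M_2 = 6(Δ_1 - Δ_0) = -72
Natural end conditions: M_0 = M_2 = 0.
Solving: M_0 = 0, M_1 = -18, M_2 = 0.
On [-1, 0], with s_0(t) = a_0 + b_0·(t + 1) + c_0·(t + 1)² + d_0·(t + 1)³: c_0 = M_0/2 = 0, d_0 = (M_1 - M_0)/(6h_0) = -3, b_0 = Δ_0 - h_0(2M_0 + M_1)/6 = 3.

3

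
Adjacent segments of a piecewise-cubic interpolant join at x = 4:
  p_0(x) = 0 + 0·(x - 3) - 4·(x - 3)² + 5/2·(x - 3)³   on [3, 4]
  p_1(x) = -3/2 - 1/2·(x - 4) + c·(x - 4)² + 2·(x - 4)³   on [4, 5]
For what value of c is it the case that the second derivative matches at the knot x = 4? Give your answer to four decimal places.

p_0''(x) = -8 + 15·(x - 3), so p_0''(4) = 7. On the right, p_1''(4) = 2c, so c = 7/2.

3.5000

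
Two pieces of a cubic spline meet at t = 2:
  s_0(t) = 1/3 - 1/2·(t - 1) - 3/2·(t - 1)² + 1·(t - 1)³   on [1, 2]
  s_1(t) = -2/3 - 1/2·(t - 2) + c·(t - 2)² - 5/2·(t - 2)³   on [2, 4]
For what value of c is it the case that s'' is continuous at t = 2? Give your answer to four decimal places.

s_0''(t) = -3 + 6·(t - 1), so s_0''(2) = 3. On the right, s_1''(2) = 2c, so c = 3/2.

1.5000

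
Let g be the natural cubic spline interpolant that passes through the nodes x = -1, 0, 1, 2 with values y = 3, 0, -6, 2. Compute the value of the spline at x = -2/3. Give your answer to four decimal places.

Let M_i = g''(x_i). Step sizes h_i = 1, 1, 1; slopes of the chords Δ_i = (y_(i+1) - y_i)/h_i = -3, -6, 8.
  1·M_0 + 4·M_1 + 1·M_2 = 6(Δ_1 - Δ_0) = -18
  1·M_1 + 4·M_2 + 1·M_3 = 6(Δ_2 - Δ_1) = 84
Natural end conditions: M_0 = M_3 = 0.
Forward elimination and back-substitution give M_0 = 0, M_1 = -52/5, M_2 = 118/5, M_3 = 0.
On [-1, 0], g(x) = 3 - 19/15·(x + 1) + 0·(x + 1)² - 26/15·(x + 1)³.
With (x + 1) = 1/3: g(-2/3) = 1018/405.

2.5136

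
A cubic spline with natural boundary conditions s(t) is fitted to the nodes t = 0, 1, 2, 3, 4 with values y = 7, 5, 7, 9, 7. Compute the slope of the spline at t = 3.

Write m_i for s''(x_i). With h_i = 1, 1, 1, 1 and divided differences Δ_i = -2, 2, 2, -2, the continuity of s' gives the tridiagonal system
  1·m_0 + 4·m_1 + 1·m_2 = 6(Δ_1 - Δ_0) = 24
  1·m_1 + 4·m_2 + 1·m_3 = 6(Δ_2 - Δ_1) = 0
  1·m_2 + 4·m_3 + 1·m_4 = 6(Δ_3 - Δ_2) = -24
Natural end conditions: m_0 = m_4 = 0.
Forward elimination and back-substitution give m_0 = 0, m_1 = 6, m_2 = 0, m_3 = -6, m_4 = 0.
On [3, 4], s'(t) = b_3 + 2c_3·(t - 3) + 3d_3·(t - 3)² with b_3 = Δ_3 - h_3(2m_3 + m_4)/6 = 0, c_3 = m_3/2 = -3, d_3 = (m_4 - m_3)/(6h_3) = 1. So s'(3) = 0.

0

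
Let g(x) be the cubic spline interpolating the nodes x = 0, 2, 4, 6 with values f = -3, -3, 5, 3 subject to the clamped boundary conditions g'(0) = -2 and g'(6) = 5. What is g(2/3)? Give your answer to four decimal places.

-4.1062

Write M_i for g''(x_i). With h_i = 2, 2, 2 and divided differences Δ_i = 0, 4, -1, the continuity of g' gives the tridiagonal system
  2·M_0 + 8·M_1 + 2·M_2 = 6(Δ_1 - Δ_0) = 24
  2·M_1 + 8·M_2 + 2·M_3 = 6(Δ_2 - Δ_1) = -30
Clamped end conditions give two more equations: 2h_0·M_0 + h_0·M_1 = 6(Δ_0 - g'(0)) = 12 and h_2·M_2 + 2h_2·M_3 = 6(g'(6) - Δ_2) = 36.
Hence M_0 = 8/15, M_1 = 74/15, M_2 = -124/15, M_3 = 197/15.
On [0, 2], g(x) = -3 - 2·x + 4/15·x² + 11/30·x³.
With x = 2/3: g(2/3) = -1663/405.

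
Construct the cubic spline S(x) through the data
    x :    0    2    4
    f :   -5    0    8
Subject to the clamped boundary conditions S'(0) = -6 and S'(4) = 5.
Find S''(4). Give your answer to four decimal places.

With M_i denoting the second derivative at x_i, h_i = 2, 2, and Δ_i = (y_(i+1) − y_i)/h_i = 5/2, 4:
  2·M_0 + 8·M_1 + 2·M_2 = 6(Δ_1 - Δ_0) = 9
Clamped end conditions give two more equations: 2h_0·M_0 + h_0·M_1 = 6(Δ_0 - S'(0)) = 51 and h_1·M_1 + 2h_1·M_2 = 6(S'(4) - Δ_1) = 6.
Solving: M_0 = 115/8, M_1 = -13/4, M_2 = 25/8.

3.1250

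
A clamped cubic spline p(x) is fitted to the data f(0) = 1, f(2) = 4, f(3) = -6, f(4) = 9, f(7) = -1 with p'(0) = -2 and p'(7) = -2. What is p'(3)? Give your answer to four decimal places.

Write σ_i for p''(x_i). With h_i = 2, 1, 1, 3 and divided differences Δ_i = 3/2, -10, 15, -10/3, the continuity of p' gives the tridiagonal system
  2·σ_0 + 6·σ_1 + 1·σ_2 = 6(Δ_1 - Δ_0) = -69
  1·σ_1 + 4·σ_2 + 1·σ_3 = 6(Δ_2 - Δ_1) = 150
  1·σ_2 + 8·σ_3 + 3·σ_4 = 6(Δ_3 - Δ_2) = -110
Clamped end conditions give two more equations: 2h_0·σ_0 + h_0·σ_1 = 6(Δ_0 - p'(0)) = 21 and h_3·σ_3 + 2h_3·σ_4 = 6(p'(7) - Δ_3) = 8.
Forward elimination and back-substitution give σ_0 = 5761/316, σ_1 = -2051/79, σ_2 = 7949/158, σ_3 = -1997/79, σ_4 = 6623/474.
On [3, 4], p'(x) = b_2 + 2c_2·(x - 3) + 3d_2·(x - 3)² with b_2 = Δ_2 - h_2(2σ_2 + σ_3)/6 = 193/79, c_2 = σ_2/2 = 7949/316, d_2 = (σ_3 - σ_2)/(6h_2) = -3981/316. So p'(3) = 193/79.

2.4430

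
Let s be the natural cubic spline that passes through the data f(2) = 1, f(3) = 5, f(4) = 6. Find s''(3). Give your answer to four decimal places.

-4.5000

Put M_i = s'' at the i-th knot. Here h = (1, 1) and Δ = (4, 1), so the interior equations h_(i-1)·M_(i-1) + 2(h_(i-1)+h_i)·M_i + h_i·M_(i+1) = 6(Δ_i − Δ_(i-1)) read
  1·M_0 + 4·M_1 + 1·M_2 = 6(Δ_1 - Δ_0) = -18
Natural end conditions: M_0 = M_2 = 0.
Solving the tridiagonal system: M_0 = 0, M_1 = -9/2, M_2 = 0.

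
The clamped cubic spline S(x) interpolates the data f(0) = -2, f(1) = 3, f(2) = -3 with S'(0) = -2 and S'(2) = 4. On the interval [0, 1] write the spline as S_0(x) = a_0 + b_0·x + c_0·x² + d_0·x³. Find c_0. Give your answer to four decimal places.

20.2500

Let M_i = S''(x_i). Step sizes h_i = 1, 1; slopes of the chords Δ_i = (y_(i+1) - y_i)/h_i = 5, -6.
  1·M_0 + 4·M_1 + 1·M_2 = 6(Δ_1 - Δ_0) = -66
Clamped end conditions give two more equations: 2h_0·M_0 + h_0·M_1 = 6(Δ_0 - S'(0)) = 42 and h_1·M_1 + 2h_1·M_2 = 6(S'(2) - Δ_1) = 60.
Solving: M_0 = 81/2, M_1 = -39, M_2 = 99/2.
On [0, 1], with S_0(x) = a_0 + b_0·x + c_0·x² + d_0·x³: c_0 = M_0/2 = 81/4, d_0 = (M_1 - M_0)/(6h_0) = -53/4, b_0 = Δ_0 - h_0(2M_0 + M_1)/6 = -2.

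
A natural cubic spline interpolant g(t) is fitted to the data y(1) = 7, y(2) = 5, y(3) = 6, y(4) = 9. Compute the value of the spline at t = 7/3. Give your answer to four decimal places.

4.9877

Put M_i = g'' at the i-th knot. Here h = (1, 1, 1) and Δ = (-2, 1, 3), so the interior equations h_(i-1)·M_(i-1) + 2(h_(i-1)+h_i)·M_i + h_i·M_(i+1) = 6(Δ_i − Δ_(i-1)) read
  1·M_0 + 4·M_1 + 1·M_2 = 6(Δ_1 - Δ_0) = 18
  1·M_1 + 4·M_2 + 1·M_3 = 6(Δ_2 - Δ_1) = 12
Natural end conditions: M_0 = M_3 = 0.
Forward elimination and back-substitution give M_0 = 0, M_1 = 4, M_2 = 2, M_3 = 0.
On [2, 3], g(t) = 5 - 2/3·(t - 2) + 2·(t - 2)² - 1/3·(t - 2)³.
With (t - 2) = 1/3: g(7/3) = 404/81.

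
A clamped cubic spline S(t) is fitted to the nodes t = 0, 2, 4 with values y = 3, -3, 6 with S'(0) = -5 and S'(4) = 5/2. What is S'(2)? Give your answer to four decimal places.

Let M_i = S''(x_i). Step sizes h_i = 2, 2; slopes of the chords Δ_i = (y_(i+1) - y_i)/h_i = -3, 9/2.
  2·M_0 + 8·M_1 + 2·M_2 = 6(Δ_1 - Δ_0) = 45
Clamped end conditions give two more equations: 2h_0·M_0 + h_0·M_1 = 6(Δ_0 - S'(0)) = 12 and h_1·M_1 + 2h_1·M_2 = 6(S'(4) - Δ_1) = -12.
Forward elimination and back-substitution give M_0 = -3/4, M_1 = 15/2, M_2 = -27/4.
On [2, 4], S'(t) = b_1 + 2c_1·(t - 2) + 3d_1·(t - 2)² with b_1 = Δ_1 - h_1(2M_1 + M_2)/6 = 7/4, c_1 = M_1/2 = 15/4, d_1 = (M_2 - M_1)/(6h_1) = -19/16. So S'(2) = 7/4.

1.7500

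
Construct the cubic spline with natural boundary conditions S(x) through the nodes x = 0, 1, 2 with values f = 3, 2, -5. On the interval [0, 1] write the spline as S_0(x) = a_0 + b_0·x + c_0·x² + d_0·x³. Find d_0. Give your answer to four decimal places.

Let M_i = S''(x_i). Step sizes h_i = 1, 1; slopes of the chords Δ_i = (y_(i+1) - y_i)/h_i = -1, -7.
  1·M_0 + 4·M_1 + 1·M_2 = 6(Δ_1 - Δ_0) = -36
Natural end conditions: M_0 = M_2 = 0.
Solving the tridiagonal system: M_0 = 0, M_1 = -9, M_2 = 0.
On [0, 1], with S_0(x) = a_0 + b_0·x + c_0·x² + d_0·x³: c_0 = M_0/2 = 0, d_0 = (M_1 - M_0)/(6h_0) = -3/2, b_0 = Δ_0 - h_0(2M_0 + M_1)/6 = 1/2.

-1.5000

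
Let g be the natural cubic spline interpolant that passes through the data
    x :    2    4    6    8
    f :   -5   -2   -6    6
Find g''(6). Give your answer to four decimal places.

7.1000

With M_i denoting the second derivative at x_i, h_i = 2, 2, 2, and Δ_i = (y_(i+1) − y_i)/h_i = 3/2, -2, 6:
  2·M_0 + 8·M_1 + 2·M_2 = 6(Δ_1 - Δ_0) = -21
  2·M_1 + 8·M_2 + 2·M_3 = 6(Δ_2 - Δ_1) = 48
Natural end conditions: M_0 = M_3 = 0.
Solving: M_0 = 0, M_1 = -22/5, M_2 = 71/10, M_3 = 0.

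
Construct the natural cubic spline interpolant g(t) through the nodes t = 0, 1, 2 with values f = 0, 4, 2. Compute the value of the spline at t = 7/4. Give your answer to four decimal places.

2.8516

Write M_i for g''(x_i). With h_i = 1, 1 and divided differences Δ_i = 4, -2, the continuity of g' gives the tridiagonal system
  1·M_0 + 4·M_1 + 1·M_2 = 6(Δ_1 - Δ_0) = -36
Natural end conditions: M_0 = M_2 = 0.
Hence M_0 = 0, M_1 = -9, M_2 = 0.
On [1, 2], g(t) = 4 + 1·(t - 1) - 9/2·(t - 1)² + 3/2·(t - 1)³.
With (t - 1) = 3/4: g(7/4) = 365/128.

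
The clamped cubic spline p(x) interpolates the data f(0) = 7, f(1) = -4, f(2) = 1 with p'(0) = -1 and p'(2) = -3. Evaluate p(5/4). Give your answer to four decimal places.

-3.5703

Let M_i = p''(x_i). Step sizes h_i = 1, 1; slopes of the chords Δ_i = (y_(i+1) - y_i)/h_i = -11, 5.
  1·M_0 + 4·M_1 + 1·M_2 = 6(Δ_1 - Δ_0) = 96
Clamped end conditions give two more equations: 2h_0·M_0 + h_0·M_1 = 6(Δ_0 - p'(0)) = -60 and h_1·M_1 + 2h_1·M_2 = 6(p'(2) - Δ_1) = -48.
Solving: M_0 = -55, M_1 = 50, M_2 = -49.
On [1, 2], p(x) = -4 - 7/2·(x - 1) + 25·(x - 1)² - 33/2·(x - 1)³.
With (x - 1) = 1/4: p(5/4) = -457/128.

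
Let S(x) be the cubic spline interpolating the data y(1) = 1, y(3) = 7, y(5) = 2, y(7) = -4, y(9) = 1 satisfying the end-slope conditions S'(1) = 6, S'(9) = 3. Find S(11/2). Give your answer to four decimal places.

-0.0725

With M_i denoting the second derivative at x_i, h_i = 2, 2, 2, 2, and Δ_i = (y_(i+1) − y_i)/h_i = 3, -5/2, -3, 5/2:
  2·M_0 + 8·M_1 + 2·M_2 = 6(Δ_1 - Δ_0) = -33
  2·M_1 + 8·M_2 + 2·M_3 = 6(Δ_2 - Δ_1) = -3
  2·M_2 + 8·M_3 + 2·M_4 = 6(Δ_3 - Δ_2) = 33
Clamped end conditions give two more equations: 2h_0·M_0 + h_0·M_1 = 6(Δ_0 - S'(1)) = -18 and h_3·M_3 + 2h_3·M_4 = 6(S'(9) - Δ_3) = 3.
Hence M_0 = -81/28, M_1 = -45/14, M_2 = -3/4, M_3 = 33/7, M_4 = -45/28.
On [5, 7], S(x) = 2 - 57/14·(x - 5) - 3/8·(x - 5)² + 51/112·(x - 5)³.
With (x - 5) = 1/2: S(11/2) = -65/896.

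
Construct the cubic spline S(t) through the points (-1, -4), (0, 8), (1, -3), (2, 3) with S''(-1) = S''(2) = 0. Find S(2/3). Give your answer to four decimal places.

Write M_i for S''(x_i). With h_i = 1, 1, 1 and divided differences Δ_i = 12, -11, 6, the continuity of S' gives the tridiagonal system
  1·M_0 + 4·M_1 + 1·M_2 = 6(Δ_1 - Δ_0) = -138
  1·M_1 + 4·M_2 + 1·M_3 = 6(Δ_2 - Δ_1) = 102
Natural end conditions: M_0 = M_3 = 0.
Forward elimination and back-substitution give M_0 = 0, M_1 = -218/5, M_2 = 182/5, M_3 = 0.
On [0, 1], S(t) = 8 - 38/15·t - 109/5·t² + 40/3·t³.
With t = 2/3: S(2/3) = 232/405.

0.5728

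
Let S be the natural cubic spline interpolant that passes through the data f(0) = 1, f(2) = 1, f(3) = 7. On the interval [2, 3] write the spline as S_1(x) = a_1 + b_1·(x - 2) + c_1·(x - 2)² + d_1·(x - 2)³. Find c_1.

3

Write M_i for S''(x_i). With h_i = 2, 1 and divided differences Δ_i = 0, 6, the continuity of S' gives the tridiagonal system
  2·M_0 + 6·M_1 + 1·M_2 = 6(Δ_1 - Δ_0) = 36
Natural end conditions: M_0 = M_2 = 0.
Solving the tridiagonal system: M_0 = 0, M_1 = 6, M_2 = 0.
On [2, 3], with S_1(x) = a_1 + b_1·(x - 2) + c_1·(x - 2)² + d_1·(x - 2)³: c_1 = M_1/2 = 3, d_1 = (M_2 - M_1)/(6h_1) = -1, b_1 = Δ_1 - h_1(2M_1 + M_2)/6 = 4.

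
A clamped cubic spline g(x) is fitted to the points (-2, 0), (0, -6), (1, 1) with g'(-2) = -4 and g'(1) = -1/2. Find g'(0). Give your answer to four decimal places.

6.3333

Put M_i = g'' at the i-th knot. Here h = (2, 1) and Δ = (-3, 7), so the interior equations h_(i-1)·M_(i-1) + 2(h_(i-1)+h_i)·M_i + h_i·M_(i+1) = 6(Δ_i − Δ_(i-1)) read
  2·M_0 + 6·M_1 + 1·M_2 = 6(Δ_1 - Δ_0) = 60
Clamped end conditions give two more equations: 2h_0·M_0 + h_0·M_1 = 6(Δ_0 - g'(-2)) = 6 and h_1·M_1 + 2h_1·M_2 = 6(g'(1) - Δ_1) = -45.
Forward elimination and back-substitution give M_0 = -22/3, M_1 = 53/3, M_2 = -94/3.
On [0, 1], g'(x) = b_1 + 2c_1·x + 3d_1·x² with b_1 = Δ_1 - h_1(2M_1 + M_2)/6 = 19/3, c_1 = M_1/2 = 53/6, d_1 = (M_2 - M_1)/(6h_1) = -49/6. So g'(0) = 19/3.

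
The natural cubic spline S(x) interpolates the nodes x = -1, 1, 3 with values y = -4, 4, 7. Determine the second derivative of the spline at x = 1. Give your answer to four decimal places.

-1.8750

Put σ_i = S'' at the i-th knot. Here h = (2, 2) and Δ = (4, 3/2), so the interior equations h_(i-1)·σ_(i-1) + 2(h_(i-1)+h_i)·σ_i + h_i·σ_(i+1) = 6(Δ_i − Δ_(i-1)) read
  2·σ_0 + 8·σ_1 + 2·σ_2 = 6(Δ_1 - Δ_0) = -15
Natural end conditions: σ_0 = σ_2 = 0.
Solving: σ_0 = 0, σ_1 = -15/8, σ_2 = 0.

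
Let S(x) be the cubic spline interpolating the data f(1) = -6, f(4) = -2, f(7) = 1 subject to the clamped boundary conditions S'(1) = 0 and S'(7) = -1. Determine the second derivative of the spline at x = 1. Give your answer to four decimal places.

1.3333

Put σ_i = S'' at the i-th knot. Here h = (3, 3) and Δ = (4/3, 1), so the interior equations h_(i-1)·σ_(i-1) + 2(h_(i-1)+h_i)·σ_i + h_i·σ_(i+1) = 6(Δ_i − Δ_(i-1)) read
  3·σ_0 + 12·σ_1 + 3·σ_2 = 6(Δ_1 - Δ_0) = -2
Clamped end conditions give two more equations: 2h_0·σ_0 + h_0·σ_1 = 6(Δ_0 - S'(1)) = 8 and h_1·σ_1 + 2h_1·σ_2 = 6(S'(7) - Δ_1) = -12.
Forward elimination and back-substitution give σ_0 = 4/3, σ_1 = 0, σ_2 = -2.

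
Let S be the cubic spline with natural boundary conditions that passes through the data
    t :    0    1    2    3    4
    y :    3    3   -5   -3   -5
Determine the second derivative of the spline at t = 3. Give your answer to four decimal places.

With σ_i denoting the second derivative at x_i, h_i = 1, 1, 1, 1, and Δ_i = (y_(i+1) − y_i)/h_i = 0, -8, 2, -2:
  1·σ_0 + 4·σ_1 + 1·σ_2 = 6(Δ_1 - Δ_0) = -48
  1·σ_1 + 4·σ_2 + 1·σ_3 = 6(Δ_2 - Δ_1) = 60
  1·σ_2 + 4·σ_3 + 1·σ_4 = 6(Δ_3 - Δ_2) = -24
Natural end conditions: σ_0 = σ_4 = 0.
Solving: σ_0 = 0, σ_1 = -123/7, σ_2 = 156/7, σ_3 = -81/7, σ_4 = 0.

-11.5714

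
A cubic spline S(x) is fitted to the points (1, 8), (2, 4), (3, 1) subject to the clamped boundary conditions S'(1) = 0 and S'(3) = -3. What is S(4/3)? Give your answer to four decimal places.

7.2963

Put σ_i = S'' at the i-th knot. Here h = (1, 1) and Δ = (-4, -3), so the interior equations h_(i-1)·σ_(i-1) + 2(h_(i-1)+h_i)·σ_i + h_i·σ_(i+1) = 6(Δ_i − Δ_(i-1)) read
  1·σ_0 + 4·σ_1 + 1·σ_2 = 6(Δ_1 - Δ_0) = 6
Clamped end conditions give two more equations: 2h_0·σ_0 + h_0·σ_1 = 6(Δ_0 - S'(1)) = -24 and h_1·σ_1 + 2h_1·σ_2 = 6(S'(3) - Δ_1) = 0.
Solving the tridiagonal system: σ_0 = -15, σ_1 = 6, σ_2 = -3.
On [1, 2], S(x) = 8 + 0·(x - 1) - 15/2·(x - 1)² + 7/2·(x - 1)³.
With (x - 1) = 1/3: S(4/3) = 197/27.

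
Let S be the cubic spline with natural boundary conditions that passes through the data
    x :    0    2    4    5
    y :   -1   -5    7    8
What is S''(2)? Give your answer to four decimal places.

Write m_i for S''(x_i). With h_i = 2, 2, 1 and divided differences Δ_i = -2, 6, 1, the continuity of S' gives the tridiagonal system
  2·m_0 + 8·m_1 + 2·m_2 = 6(Δ_1 - Δ_0) = 48
  2·m_1 + 6·m_2 + 1·m_3 = 6(Δ_2 - Δ_1) = -30
Natural end conditions: m_0 = m_3 = 0.
Solving: m_0 = 0, m_1 = 87/11, m_2 = -84/11, m_3 = 0.

7.9091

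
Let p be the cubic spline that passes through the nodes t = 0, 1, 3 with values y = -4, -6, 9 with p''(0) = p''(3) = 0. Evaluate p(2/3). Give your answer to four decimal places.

-5.9198

Let M_i = p''(x_i). Step sizes h_i = 1, 2; slopes of the chords Δ_i = (y_(i+1) - y_i)/h_i = -2, 15/2.
  1·M_0 + 6·M_1 + 2·M_2 = 6(Δ_1 - Δ_0) = 57
Natural end conditions: M_0 = M_2 = 0.
Solving: M_0 = 0, M_1 = 19/2, M_2 = 0.
On [0, 1], p(t) = -4 - 43/12·t + 0·t² + 19/12·t³.
With t = 2/3: p(2/3) = -959/162.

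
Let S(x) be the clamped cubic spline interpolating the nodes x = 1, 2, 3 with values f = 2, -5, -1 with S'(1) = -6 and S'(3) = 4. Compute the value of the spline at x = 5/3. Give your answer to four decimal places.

-3.3704

Write m_i for S''(x_i). With h_i = 1, 1 and divided differences Δ_i = -7, 4, the continuity of S' gives the tridiagonal system
  1·m_0 + 4·m_1 + 1·m_2 = 6(Δ_1 - Δ_0) = 66
Clamped end conditions give two more equations: 2h_0·m_0 + h_0·m_1 = 6(Δ_0 - S'(1)) = -6 and h_1·m_1 + 2h_1·m_2 = 6(S'(3) - Δ_1) = 0.
Solving: m_0 = -29/2, m_1 = 23, m_2 = -23/2.
On [1, 2], S(x) = 2 - 6·(x - 1) - 29/4·(x - 1)² + 25/4·(x - 1)³.
With (x - 1) = 2/3: S(5/3) = -91/27.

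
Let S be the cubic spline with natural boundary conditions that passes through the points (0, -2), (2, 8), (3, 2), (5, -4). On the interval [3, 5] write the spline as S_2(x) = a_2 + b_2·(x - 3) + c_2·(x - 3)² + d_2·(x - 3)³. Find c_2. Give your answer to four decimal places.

Let M_i = S''(x_i). Step sizes h_i = 2, 1, 2; slopes of the chords Δ_i = (y_(i+1) - y_i)/h_i = 5, -6, -3.
  2·M_0 + 6·M_1 + 1·M_2 = 6(Δ_1 - Δ_0) = -66
  1·M_1 + 6·M_2 + 2·M_3 = 6(Δ_2 - Δ_1) = 18
Natural end conditions: M_0 = M_3 = 0.
Solving: M_0 = 0, M_1 = -414/35, M_2 = 174/35, M_3 = 0.
On [3, 5], with S_2(x) = a_2 + b_2·(x - 3) + c_2·(x - 3)² + d_2·(x - 3)³: c_2 = M_2/2 = 87/35, d_2 = (M_3 - M_2)/(6h_2) = -29/70, b_2 = Δ_2 - h_2(2M_2 + M_3)/6 = -221/35.

2.4857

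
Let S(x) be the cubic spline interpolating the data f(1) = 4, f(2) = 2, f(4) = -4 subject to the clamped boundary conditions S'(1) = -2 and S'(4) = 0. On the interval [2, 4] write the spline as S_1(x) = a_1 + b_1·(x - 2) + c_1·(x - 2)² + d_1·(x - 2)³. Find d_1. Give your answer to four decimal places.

Let M_i = S''(x_i). Step sizes h_i = 1, 2; slopes of the chords Δ_i = (y_(i+1) - y_i)/h_i = -2, -3.
  1·M_0 + 6·M_1 + 2·M_2 = 6(Δ_1 - Δ_0) = -6
Clamped end conditions give two more equations: 2h_0·M_0 + h_0·M_1 = 6(Δ_0 - S'(1)) = 0 and h_1·M_1 + 2h_1·M_2 = 6(S'(4) - Δ_1) = 18.
Forward elimination and back-substitution give M_0 = 5/3, M_1 = -10/3, M_2 = 37/6.
On [2, 4], with S_1(x) = a_1 + b_1·(x - 2) + c_1·(x - 2)² + d_1·(x - 2)³: c_1 = M_1/2 = -5/3, d_1 = (M_2 - M_1)/(6h_1) = 19/24, b_1 = Δ_1 - h_1(2M_1 + M_2)/6 = -17/6.

0.7917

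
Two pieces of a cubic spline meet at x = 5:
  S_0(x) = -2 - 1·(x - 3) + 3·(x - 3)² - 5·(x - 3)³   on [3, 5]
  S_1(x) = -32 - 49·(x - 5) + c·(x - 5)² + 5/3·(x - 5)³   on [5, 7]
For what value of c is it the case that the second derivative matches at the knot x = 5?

S_0''(x) = 6 - 30·(x - 3), so S_0''(5) = -54. On the right, S_1''(5) = 2c, so c = -27.

-27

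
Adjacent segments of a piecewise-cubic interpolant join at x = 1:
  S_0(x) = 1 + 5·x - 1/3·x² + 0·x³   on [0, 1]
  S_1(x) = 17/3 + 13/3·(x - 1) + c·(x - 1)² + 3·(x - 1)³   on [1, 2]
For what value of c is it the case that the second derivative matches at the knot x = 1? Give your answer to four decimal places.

S_0''(x) = -2/3 + 0·x, so S_0''(1) = -2/3. On the right, S_1''(1) = 2c, so c = -1/3.

-0.3333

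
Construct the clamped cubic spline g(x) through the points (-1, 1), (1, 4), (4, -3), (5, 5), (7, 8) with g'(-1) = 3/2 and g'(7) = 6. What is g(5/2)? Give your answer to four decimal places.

-2.4835

Let σ_i = g''(x_i). Step sizes h_i = 2, 3, 1, 2; slopes of the chords Δ_i = (y_(i+1) - y_i)/h_i = 3/2, -7/3, 8, 3/2.
  2·σ_0 + 10·σ_1 + 3·σ_2 = 6(Δ_1 - Δ_0) = -23
  3·σ_1 + 8·σ_2 + 1·σ_3 = 6(Δ_2 - Δ_1) = 62
  1·σ_2 + 6·σ_3 + 2·σ_4 = 6(Δ_3 - Δ_2) = -39
Clamped end conditions give two more equations: 2h_0·σ_0 + h_0·σ_1 = 6(Δ_0 - g'(-1)) = 0 and h_3·σ_3 + 2h_3·σ_4 = 6(g'(7) - Δ_3) = 27.
Solving: σ_0 = 441/136, σ_1 = -441/68, σ_2 = 2405/204, σ_3 = -2623/204, σ_4 = 5377/408.
On [1, 4], g(x) = 4 - 237/136·(x - 1) - 441/136·(x - 1)² + 466/459·(x - 1)³.
With (x - 1) = 3/2: g(5/2) = -1351/544.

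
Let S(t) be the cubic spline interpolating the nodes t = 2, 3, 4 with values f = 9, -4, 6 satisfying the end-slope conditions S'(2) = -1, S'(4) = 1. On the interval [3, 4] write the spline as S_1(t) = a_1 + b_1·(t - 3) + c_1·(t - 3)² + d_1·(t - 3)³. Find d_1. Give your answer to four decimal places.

-21.2500

Put M_i = S'' at the i-th knot. Here h = (1, 1) and Δ = (-13, 10), so the interior equations h_(i-1)·M_(i-1) + 2(h_(i-1)+h_i)·M_i + h_i·M_(i+1) = 6(Δ_i − Δ_(i-1)) read
  1·M_0 + 4·M_1 + 1·M_2 = 6(Δ_1 - Δ_0) = 138
Clamped end conditions give two more equations: 2h_0·M_0 + h_0·M_1 = 6(Δ_0 - S'(2)) = -72 and h_1·M_1 + 2h_1·M_2 = 6(S'(4) - Δ_1) = -54.
Hence M_0 = -139/2, M_1 = 67, M_2 = -121/2.
On [3, 4], with S_1(t) = a_1 + b_1·(t - 3) + c_1·(t - 3)² + d_1·(t - 3)³: c_1 = M_1/2 = 67/2, d_1 = (M_2 - M_1)/(6h_1) = -85/4, b_1 = Δ_1 - h_1(2M_1 + M_2)/6 = -9/4.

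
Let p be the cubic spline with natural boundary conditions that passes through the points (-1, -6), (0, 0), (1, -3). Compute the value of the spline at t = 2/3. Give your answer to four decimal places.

Put m_i = p'' at the i-th knot. Here h = (1, 1) and Δ = (6, -3), so the interior equations h_(i-1)·m_(i-1) + 2(h_(i-1)+h_i)·m_i + h_i·m_(i+1) = 6(Δ_i − Δ_(i-1)) read
  1·m_0 + 4·m_1 + 1·m_2 = 6(Δ_1 - Δ_0) = -54
Natural end conditions: m_0 = m_2 = 0.
Forward elimination and back-substitution give m_0 = 0, m_1 = -27/2, m_2 = 0.
On [0, 1], p(t) = 0 + 3/2·t - 27/4·t² + 9/4·t³.
With t = 2/3: p(2/3) = -4/3.

-1.3333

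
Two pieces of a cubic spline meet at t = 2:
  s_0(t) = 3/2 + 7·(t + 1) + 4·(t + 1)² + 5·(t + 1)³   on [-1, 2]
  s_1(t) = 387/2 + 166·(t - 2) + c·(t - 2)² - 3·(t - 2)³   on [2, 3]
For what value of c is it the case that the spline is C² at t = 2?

49

s_0''(t) = 8 + 30·(t + 1), so s_0''(2) = 98. On the right, s_1''(2) = 2c, so c = 49.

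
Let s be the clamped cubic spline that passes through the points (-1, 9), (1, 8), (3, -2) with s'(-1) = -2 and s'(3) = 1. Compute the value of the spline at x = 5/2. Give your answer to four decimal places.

With σ_i denoting the second derivative at x_i, h_i = 2, 2, and Δ_i = (y_(i+1) − y_i)/h_i = -1/2, -5:
  2·σ_0 + 8·σ_1 + 2·σ_2 = 6(Δ_1 - Δ_0) = -27
Clamped end conditions give two more equations: 2h_0·σ_0 + h_0·σ_1 = 6(Δ_0 - s'(-1)) = 9 and h_1·σ_1 + 2h_1·σ_2 = 6(s'(3) - Δ_1) = 36.
Forward elimination and back-substitution give σ_0 = 51/8, σ_1 = -33/4, σ_2 = 105/8.
On [1, 3], s(x) = 8 - 31/8·(x - 1) - 33/8·(x - 1)² + 57/32·(x - 1)³.
With (x - 1) = 3/2: s(5/2) = -277/256.

-1.0820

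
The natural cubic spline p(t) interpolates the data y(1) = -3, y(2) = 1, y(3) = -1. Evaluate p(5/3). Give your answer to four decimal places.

Put M_i = p'' at the i-th knot. Here h = (1, 1) and Δ = (4, -2), so the interior equations h_(i-1)·M_(i-1) + 2(h_(i-1)+h_i)·M_i + h_i·M_(i+1) = 6(Δ_i − Δ_(i-1)) read
  1·M_0 + 4·M_1 + 1·M_2 = 6(Δ_1 - Δ_0) = -36
Natural end conditions: M_0 = M_2 = 0.
Solving the tridiagonal system: M_0 = 0, M_1 = -9, M_2 = 0.
On [1, 2], p(t) = -3 + 11/2·(t - 1) + 0·(t - 1)² - 3/2·(t - 1)³.
With (t - 1) = 2/3: p(5/3) = 2/9.

0.2222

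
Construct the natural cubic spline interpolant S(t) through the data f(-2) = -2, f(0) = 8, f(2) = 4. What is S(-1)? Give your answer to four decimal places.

4.3125

With σ_i denoting the second derivative at x_i, h_i = 2, 2, and Δ_i = (y_(i+1) − y_i)/h_i = 5, -2:
  2·σ_0 + 8·σ_1 + 2·σ_2 = 6(Δ_1 - Δ_0) = -42
Natural end conditions: σ_0 = σ_2 = 0.
Solving the tridiagonal system: σ_0 = 0, σ_1 = -21/4, σ_2 = 0.
On [-2, 0], S(t) = -2 + 27/4·(t + 2) + 0·(t + 2)² - 7/16·(t + 2)³.
With (t + 2) = 1: S(-1) = 69/16.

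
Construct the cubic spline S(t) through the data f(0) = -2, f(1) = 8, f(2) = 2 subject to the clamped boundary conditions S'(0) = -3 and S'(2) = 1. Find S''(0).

65

With M_i denoting the second derivative at x_i, h_i = 1, 1, and Δ_i = (y_(i+1) − y_i)/h_i = 10, -6:
  1·M_0 + 4·M_1 + 1·M_2 = 6(Δ_1 - Δ_0) = -96
Clamped end conditions give two more equations: 2h_0·M_0 + h_0·M_1 = 6(Δ_0 - S'(0)) = 78 and h_1·M_1 + 2h_1·M_2 = 6(S'(2) - Δ_1) = 42.
Forward elimination and back-substitution give M_0 = 65, M_1 = -52, M_2 = 47.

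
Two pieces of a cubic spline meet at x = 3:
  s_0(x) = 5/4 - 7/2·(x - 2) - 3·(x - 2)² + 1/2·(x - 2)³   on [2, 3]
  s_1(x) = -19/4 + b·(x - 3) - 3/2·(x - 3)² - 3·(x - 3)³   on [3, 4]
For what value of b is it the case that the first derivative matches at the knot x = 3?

-8

s_0'(x) = -7/2 - 6·(x - 2) + 3/2·(x - 2)², so s_0'(3) = -8. On the right, s_1'(3) = b, so b = -8.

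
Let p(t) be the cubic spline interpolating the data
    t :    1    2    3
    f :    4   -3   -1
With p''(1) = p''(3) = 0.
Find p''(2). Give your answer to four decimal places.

Let m_i = p''(x_i). Step sizes h_i = 1, 1; slopes of the chords Δ_i = (y_(i+1) - y_i)/h_i = -7, 2.
  1·m_0 + 4·m_1 + 1·m_2 = 6(Δ_1 - Δ_0) = 54
Natural end conditions: m_0 = m_2 = 0.
Solving the tridiagonal system: m_0 = 0, m_1 = 27/2, m_2 = 0.

13.5000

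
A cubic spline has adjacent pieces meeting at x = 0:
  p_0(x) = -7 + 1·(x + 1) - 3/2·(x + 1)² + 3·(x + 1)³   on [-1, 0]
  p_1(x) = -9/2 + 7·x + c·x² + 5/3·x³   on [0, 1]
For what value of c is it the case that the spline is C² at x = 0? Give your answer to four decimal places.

7.5000

p_0''(x) = -3 + 18·(x + 1), so p_0''(0) = 15. On the right, p_1''(0) = 2c, so c = 15/2.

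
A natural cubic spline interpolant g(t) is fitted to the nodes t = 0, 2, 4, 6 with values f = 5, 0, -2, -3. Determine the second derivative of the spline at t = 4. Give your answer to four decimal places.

0.1000

Let M_i = g''(x_i). Step sizes h_i = 2, 2, 2; slopes of the chords Δ_i = (y_(i+1) - y_i)/h_i = -5/2, -1, -1/2.
  2·M_0 + 8·M_1 + 2·M_2 = 6(Δ_1 - Δ_0) = 9
  2·M_1 + 8·M_2 + 2·M_3 = 6(Δ_2 - Δ_1) = 3
Natural end conditions: M_0 = M_3 = 0.
Forward elimination and back-substitution give M_0 = 0, M_1 = 11/10, M_2 = 1/10, M_3 = 0.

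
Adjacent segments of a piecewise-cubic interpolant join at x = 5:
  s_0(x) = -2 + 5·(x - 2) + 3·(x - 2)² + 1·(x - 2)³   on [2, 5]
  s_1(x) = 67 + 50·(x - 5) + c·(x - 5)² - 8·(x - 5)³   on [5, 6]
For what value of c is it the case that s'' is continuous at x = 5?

12

s_0''(x) = 6 + 6·(x - 2), so s_0''(5) = 24. On the right, s_1''(5) = 2c, so c = 12.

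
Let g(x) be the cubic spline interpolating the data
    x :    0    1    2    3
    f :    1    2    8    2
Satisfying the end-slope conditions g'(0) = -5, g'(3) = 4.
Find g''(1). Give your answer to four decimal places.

12.8000

With M_i denoting the second derivative at x_i, h_i = 1, 1, 1, and Δ_i = (y_(i+1) − y_i)/h_i = 1, 6, -6:
  1·M_0 + 4·M_1 + 1·M_2 = 6(Δ_1 - Δ_0) = 30
  1·M_1 + 4·M_2 + 1·M_3 = 6(Δ_2 - Δ_1) = -72
Clamped end conditions give two more equations: 2h_0·M_0 + h_0·M_1 = 6(Δ_0 - g'(0)) = 36 and h_2·M_2 + 2h_2·M_3 = 6(g'(3) - Δ_2) = 60.
Solving: M_0 = 58/5, M_1 = 64/5, M_2 = -164/5, M_3 = 232/5.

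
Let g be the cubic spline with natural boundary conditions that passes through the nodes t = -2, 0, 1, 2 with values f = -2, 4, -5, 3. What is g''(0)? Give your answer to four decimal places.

With M_i denoting the second derivative at x_i, h_i = 2, 1, 1, and Δ_i = (y_(i+1) − y_i)/h_i = 3, -9, 8:
  2·M_0 + 6·M_1 + 1·M_2 = 6(Δ_1 - Δ_0) = -72
  1·M_1 + 4·M_2 + 1·M_3 = 6(Δ_2 - Δ_1) = 102
Natural end conditions: M_0 = M_3 = 0.
Forward elimination and back-substitution give M_0 = 0, M_1 = -390/23, M_2 = 684/23, M_3 = 0.

-16.9565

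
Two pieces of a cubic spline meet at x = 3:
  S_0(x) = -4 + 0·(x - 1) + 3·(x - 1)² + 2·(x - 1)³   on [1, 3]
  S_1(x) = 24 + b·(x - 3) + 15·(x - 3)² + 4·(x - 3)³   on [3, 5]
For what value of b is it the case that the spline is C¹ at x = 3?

S_0'(x) = 0 + 6·(x - 1) + 6·(x - 1)², so S_0'(3) = 36. On the right, S_1'(3) = b, so b = 36.

36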